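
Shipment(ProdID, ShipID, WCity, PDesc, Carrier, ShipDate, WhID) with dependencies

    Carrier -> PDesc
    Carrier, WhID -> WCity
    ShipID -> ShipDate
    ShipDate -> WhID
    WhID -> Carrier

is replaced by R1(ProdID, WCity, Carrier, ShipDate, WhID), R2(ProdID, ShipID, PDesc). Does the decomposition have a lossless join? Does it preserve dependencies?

Lossless test: (ProdID)⁺ = {ProdID}, which is a superkey of neither fragment — lossy.
Dependency preservation: the restricted closure of {Carrier} across the fragments never reaches {PDesc}, so Carrier → PDesc cannot be enforced without a join — not preserved.

lossy and not dependency-preserving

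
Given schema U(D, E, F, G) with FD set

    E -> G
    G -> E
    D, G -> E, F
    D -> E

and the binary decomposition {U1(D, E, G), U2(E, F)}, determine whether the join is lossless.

No

Common attributes: U1 ∩ U2 = {E}.
Closure of {E}: E → G applies, adding G. So (E)⁺ = {E, G}.
The closure contains neither all of U1 = {D, E, G} nor all of U2 = {E, F}, so the common attributes are not a superkey of either fragment. The join is lossy.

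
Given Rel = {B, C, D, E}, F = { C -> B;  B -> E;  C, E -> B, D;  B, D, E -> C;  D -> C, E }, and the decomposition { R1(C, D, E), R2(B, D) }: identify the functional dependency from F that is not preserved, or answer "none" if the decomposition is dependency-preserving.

B -> E

Check B → E: no single fragment contains all of {B, E}, and the restricted closure of {B} across the fragments never reaches {E}.
C → B is preserved.
C, E → B, D is preserved.
B, D, E → C is preserved.
D → C, E is preserved.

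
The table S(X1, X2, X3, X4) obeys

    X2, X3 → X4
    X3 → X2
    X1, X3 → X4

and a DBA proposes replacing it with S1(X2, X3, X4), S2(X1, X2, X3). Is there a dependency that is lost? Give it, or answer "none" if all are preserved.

none

X2, X3 → X4 lies within S1.
X3 → X2 lies within S1.
X1, X3 → X4: restricted closure across fragments reaches X4.
Every dependency is enforceable on the fragments, so the decomposition is dependency-preserving.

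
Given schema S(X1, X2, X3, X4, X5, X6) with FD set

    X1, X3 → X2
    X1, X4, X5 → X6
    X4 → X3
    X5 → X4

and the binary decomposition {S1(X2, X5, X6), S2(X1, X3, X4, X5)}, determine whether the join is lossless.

Common attributes: S1 ∩ S2 = {X5}.
Closure of {X5}: X5 → X4 applies, adding X4; X4 → X3 applies, adding X3. So (X5)⁺ = {X3, X4, X5}.
The closure contains neither all of S1 = {X2, X5, X6} nor all of S2 = {X1, X3, X4, X5}, so the common attributes are not a superkey of either fragment. The join is lossy.

No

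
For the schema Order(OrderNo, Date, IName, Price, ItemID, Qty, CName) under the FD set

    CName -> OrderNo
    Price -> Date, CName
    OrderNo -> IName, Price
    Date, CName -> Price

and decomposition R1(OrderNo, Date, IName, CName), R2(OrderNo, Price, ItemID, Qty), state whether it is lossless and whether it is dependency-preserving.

lossless and dependency-preserving

Lossless test: (OrderNo)⁺ = {OrderNo, Date, IName, Price, CName}, which contains all of one fragment — lossless.
Dependency preservation: Price → Date, CName; OrderNo → IName, Price; Date, CName → Price are not contained in any single fragment, but the restricted closure of each left-hand side across the fragments still reaches the right-hand side; the remaining FDs each lie inside some fragment. All dependencies are preserved.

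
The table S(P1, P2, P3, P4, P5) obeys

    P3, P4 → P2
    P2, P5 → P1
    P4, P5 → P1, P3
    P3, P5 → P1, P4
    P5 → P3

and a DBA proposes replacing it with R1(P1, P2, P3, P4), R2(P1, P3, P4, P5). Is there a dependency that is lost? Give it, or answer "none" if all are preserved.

P3, P4 → P2 lies within R1.
P2, P5 → P1: restricted closure across fragments reaches P1.
P4, P5 → P1, P3 lies within R2.
P3, P5 → P1, P4 lies within R2.
P5 → P3 lies within R2.
Every dependency is enforceable on the fragments, so the decomposition is dependency-preserving.

none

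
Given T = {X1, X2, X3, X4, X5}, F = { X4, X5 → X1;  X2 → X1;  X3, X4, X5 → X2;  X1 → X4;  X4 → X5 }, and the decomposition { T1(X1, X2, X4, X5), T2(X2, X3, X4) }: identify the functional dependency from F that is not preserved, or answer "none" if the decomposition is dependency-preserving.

none

X4, X5 → X1 lies within T1.
X2 → X1 lies within T1.
X3, X4, X5 → X2: restricted closure across fragments reaches X2.
X1 → X4 lies within T1.
X4 → X5 lies within T1.
Every dependency is enforceable on the fragments, so the decomposition is dependency-preserving.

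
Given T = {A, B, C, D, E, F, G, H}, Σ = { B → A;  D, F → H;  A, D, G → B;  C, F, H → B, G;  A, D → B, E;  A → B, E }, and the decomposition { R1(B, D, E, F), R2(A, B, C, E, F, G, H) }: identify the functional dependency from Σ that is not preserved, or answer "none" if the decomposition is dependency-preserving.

Check D, F → H: no single fragment contains all of {D, F, H}, and the restricted closure of {D, F} across the fragments never reaches {H}.
B → A is preserved.
A, D, G → B is preserved.
C, F, H → B, G is preserved.
A, D → B, E is preserved.
A → B, E is preserved.

D, F → H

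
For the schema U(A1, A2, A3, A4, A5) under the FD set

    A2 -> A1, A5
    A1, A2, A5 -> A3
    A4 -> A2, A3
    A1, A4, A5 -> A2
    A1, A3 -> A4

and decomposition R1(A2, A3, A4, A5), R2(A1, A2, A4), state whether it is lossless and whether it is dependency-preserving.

lossless but not dependency-preserving

Lossless test: (A2, A4)⁺ = {A1, A2, A3, A4, A5}, which contains all of one fragment — lossless.
Dependency preservation: the restricted closure of {A1, A3} across the fragments never reaches {A4}, so A1, A3 → A4 cannot be enforced without a join — not preserved.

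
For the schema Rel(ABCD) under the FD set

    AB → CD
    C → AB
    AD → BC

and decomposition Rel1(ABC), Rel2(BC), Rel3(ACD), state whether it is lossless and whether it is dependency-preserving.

Lossless test (chase): Rows 1 and 2 agree on C; apply C→AB and equate their AB entries. Rows 1 and 3 agree on C; apply C→AB and equate their AB entries. Rows 1 and 2 agree on AB; apply AB→CD and equate their CD entries. Rows 1 and 3 agree on AB; apply AB→CD and equate their CD entries. Row 1 is now all distinguished symbols — the join is lossless.
Dependency preservation: AB → CD; AD → BC are not contained in any single fragment, but the restricted closure of each left-hand side across the fragments still reaches the right-hand side; the remaining FDs each lie inside some fragment. All dependencies are preserved.

lossless and dependency-preserving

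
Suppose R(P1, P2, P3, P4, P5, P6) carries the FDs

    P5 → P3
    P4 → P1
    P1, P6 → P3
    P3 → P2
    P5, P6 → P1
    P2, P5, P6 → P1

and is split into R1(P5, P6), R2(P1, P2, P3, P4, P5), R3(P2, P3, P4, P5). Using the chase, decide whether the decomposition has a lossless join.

Chase test. Columns are P1, P2, P3, P4, P5, P6; row i has aⱼ where attribute j ∈ Ri, else bᵢⱼ.
Initial tableau (one row per fragment):
  row 1: b11 b12 b13 b14 a5 a6
  row 2: a1 a2 a3 a4 a5 b26
  row 3: b31 a2 a3 a4 a5 b36
Rows 1 and 2 agree on P5; apply P5→P3 and equate their P3 entries.
Rows 2 and 3 agree on P4; apply P4→P1 and equate their P1 entries.
Rows 1 and 2 agree on P3; apply P3→P2 and equate their P2 entries.
No row becomes fully distinguished — the join is lossy.

No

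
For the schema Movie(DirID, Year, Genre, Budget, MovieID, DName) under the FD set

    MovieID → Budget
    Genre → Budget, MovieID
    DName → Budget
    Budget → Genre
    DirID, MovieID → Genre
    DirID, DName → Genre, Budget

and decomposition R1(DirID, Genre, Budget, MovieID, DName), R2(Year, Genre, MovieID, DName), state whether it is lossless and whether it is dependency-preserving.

Lossless test: (Genre, MovieID, DName)⁺ = {Genre, Budget, MovieID, DName}, which is a superkey of neither fragment — lossy.
Dependency preservation: every FD's attributes lie within a single fragment, so each can be enforced locally — preserved.

lossy but dependency-preserving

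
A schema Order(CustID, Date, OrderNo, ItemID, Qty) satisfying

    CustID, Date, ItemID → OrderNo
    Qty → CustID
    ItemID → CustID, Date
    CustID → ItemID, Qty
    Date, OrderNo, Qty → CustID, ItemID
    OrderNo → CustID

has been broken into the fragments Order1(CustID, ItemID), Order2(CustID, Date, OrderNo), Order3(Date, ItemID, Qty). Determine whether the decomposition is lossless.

Chase test. Columns are CustID, Date, OrderNo, ItemID, Qty; row i has aⱼ where attribute j ∈ Orderi, else bᵢⱼ.
Initial tableau (one row per fragment):
  row 1: a1 b12 b13 a4 b15
  row 2: a1 a2 a3 b24 b25
  row 3: b31 a2 b33 a4 a5
Rows 1 and 3 agree on ItemID; apply ItemID→CustID, Date and equate their CustID, Date entries.
Rows 1 and 2 agree on CustID; apply CustID→ItemID, Qty and equate their ItemID, Qty entries.
Rows 1 and 3 agree on CustID; apply CustID→ItemID, Qty and equate their ItemID, Qty entries.
Rows 1 and 2 agree on CustID, Date, ItemID; apply CustID, Date, ItemID→OrderNo and equate their OrderNo entries.
Rows 1 and 3 agree on CustID, Date, ItemID; apply CustID, Date, ItemID→OrderNo and equate their OrderNo entries.
Row 1 is now all distinguished symbols — the join is lossless.

Yes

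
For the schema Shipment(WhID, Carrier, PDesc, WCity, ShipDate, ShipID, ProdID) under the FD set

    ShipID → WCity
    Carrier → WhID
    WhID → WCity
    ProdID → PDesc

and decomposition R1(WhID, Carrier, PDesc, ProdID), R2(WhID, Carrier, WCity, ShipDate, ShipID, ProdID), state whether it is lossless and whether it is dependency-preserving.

lossless and dependency-preserving

Lossless test: (WhID, Carrier, ProdID)⁺ = {WhID, Carrier, PDesc, WCity, ProdID}, which contains all of one fragment — lossless.
Dependency preservation: every FD's attributes lie within a single fragment, so each can be enforced locally — preserved.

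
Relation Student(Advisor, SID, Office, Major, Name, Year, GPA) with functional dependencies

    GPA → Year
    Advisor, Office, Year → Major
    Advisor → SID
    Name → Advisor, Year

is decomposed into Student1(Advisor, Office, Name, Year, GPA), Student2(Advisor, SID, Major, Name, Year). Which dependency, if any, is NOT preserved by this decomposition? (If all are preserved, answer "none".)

Check Advisor, Office, Year → Major: no single fragment contains all of {Advisor, Office, Major, Year}, and the restricted closure of {Advisor, Office, Year} across the fragments never reaches {Major}.
GPA → Year is preserved.
Advisor → SID is preserved.
Name → Advisor, Year is preserved.

Advisor, Office, Year → Major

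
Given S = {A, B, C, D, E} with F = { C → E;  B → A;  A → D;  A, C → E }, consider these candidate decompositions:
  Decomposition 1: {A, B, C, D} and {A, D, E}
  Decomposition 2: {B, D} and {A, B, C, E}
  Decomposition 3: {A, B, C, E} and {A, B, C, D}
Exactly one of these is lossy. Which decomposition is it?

Decomposition 1

Decomposition 1: common = {A, D}, closure = {A, D} → lossy.
Decomposition 2: common = {B}, closure = {A, B, D} → lossless.
Decomposition 3: common = {A, B, C}, closure = {A, B, C, D, E} → lossless.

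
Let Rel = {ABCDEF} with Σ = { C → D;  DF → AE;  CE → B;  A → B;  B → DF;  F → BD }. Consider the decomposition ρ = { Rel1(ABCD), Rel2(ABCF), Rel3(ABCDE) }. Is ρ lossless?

Chase test. Columns are ABCDEF; row i has aⱼ where attribute j ∈ Reli, else bᵢⱼ.
Initial tableau (one row per fragment):
  row 1: a1 a2 a3 a4 b15 b16
  row 2: a1 a2 a3 b24 b25 a6
  row 3: a1 a2 a3 a4 a5 b36
Rows 1 and 2 agree on C; apply C→D and equate their D entries.
Rows 1 and 2 agree on B; apply B→DF and equate their DF entries.
Rows 1 and 3 agree on B; apply B→DF and equate their DF entries.
Rows 1 and 2 agree on DF; apply DF→AE and equate their AE entries.
Rows 1 and 3 agree on DF; apply DF→AE and equate their AE entries.
Row 1 is now all distinguished symbols — the join is lossless.

Yes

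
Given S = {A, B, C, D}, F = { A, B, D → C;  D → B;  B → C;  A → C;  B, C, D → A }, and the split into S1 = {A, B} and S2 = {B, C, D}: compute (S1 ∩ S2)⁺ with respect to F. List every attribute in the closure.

S1 ∩ S2 = {B}.
B → C applies, adding C
Closure: {B, C}.

B, C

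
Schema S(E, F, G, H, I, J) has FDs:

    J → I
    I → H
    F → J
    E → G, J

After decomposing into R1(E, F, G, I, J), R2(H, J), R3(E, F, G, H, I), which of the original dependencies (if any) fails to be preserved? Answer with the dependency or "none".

J → I lies within R1.
I → H lies within R3.
F → J lies within R1.
E → G, J lies within R1.
Every dependency is enforceable on the fragments, so the decomposition is dependency-preserving.

none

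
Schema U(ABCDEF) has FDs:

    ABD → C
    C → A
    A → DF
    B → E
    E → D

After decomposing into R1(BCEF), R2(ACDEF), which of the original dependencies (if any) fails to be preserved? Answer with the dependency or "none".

ABD → C

Check ABD → C: no single fragment contains all of {ABCD}, and the restricted closure of {ABD} across the fragments never reaches {C}.
C → A is preserved.
A → DF is preserved.
B → E is preserved.
E → D is preserved.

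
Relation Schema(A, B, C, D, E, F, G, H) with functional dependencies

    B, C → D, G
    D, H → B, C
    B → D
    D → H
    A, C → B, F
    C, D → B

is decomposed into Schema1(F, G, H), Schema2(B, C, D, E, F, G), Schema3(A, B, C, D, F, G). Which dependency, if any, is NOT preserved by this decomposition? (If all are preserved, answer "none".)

Check D → H: no single fragment contains all of {D, H}, and the restricted closure of {D} across the fragments never reaches {H}.
B, C → D, G is preserved.
D, H → B, C is preserved.
B → D is preserved.
A, C → B, F is preserved.
C, D → B is preserved.

D → H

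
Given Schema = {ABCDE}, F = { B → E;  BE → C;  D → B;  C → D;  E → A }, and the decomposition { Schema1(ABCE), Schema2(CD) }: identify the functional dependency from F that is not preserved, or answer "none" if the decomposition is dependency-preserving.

B → E lies within Schema1.
BE → C lies within Schema1.
D → B: restricted closure across fragments reaches B.
C → D lies within Schema2.
E → A lies within Schema1.
Every dependency is enforceable on the fragments, so the decomposition is dependency-preserving.

none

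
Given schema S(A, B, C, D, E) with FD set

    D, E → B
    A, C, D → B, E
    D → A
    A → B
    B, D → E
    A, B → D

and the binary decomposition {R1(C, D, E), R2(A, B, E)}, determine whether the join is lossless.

No

Common attributes: R1 ∩ R2 = {E}.
No dependency enlarges {E}, so (E)⁺ = {E}.
The closure contains neither all of R1 = {C, D, E} nor all of R2 = {A, B, E}, so the common attributes are not a superkey of either fragment. The join is lossy.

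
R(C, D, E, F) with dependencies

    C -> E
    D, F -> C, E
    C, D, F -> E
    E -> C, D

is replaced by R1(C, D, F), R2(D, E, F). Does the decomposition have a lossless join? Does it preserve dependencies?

Lossless test: (D, F)⁺ = {C, D, E, F}, which contains all of one fragment — lossless.
Dependency preservation: the restricted closure of {C} across the fragments never reaches {E}, so C → E cannot be enforced without a join — not preserved.

lossless but not dependency-preserving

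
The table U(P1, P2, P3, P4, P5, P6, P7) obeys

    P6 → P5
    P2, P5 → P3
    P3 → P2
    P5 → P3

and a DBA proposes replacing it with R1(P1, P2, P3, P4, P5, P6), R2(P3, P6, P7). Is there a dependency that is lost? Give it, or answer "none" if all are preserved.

P6 → P5 lies within R1.
P2, P5 → P3 lies within R1.
P3 → P2 lies within R1.
P5 → P3 lies within R1.
Every dependency is enforceable on the fragments, so the decomposition is dependency-preserving.

none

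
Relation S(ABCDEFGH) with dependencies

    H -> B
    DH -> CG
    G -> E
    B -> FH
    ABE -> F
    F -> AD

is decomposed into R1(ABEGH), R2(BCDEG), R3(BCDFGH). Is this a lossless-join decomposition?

Yes

Chase test. Columns are ABCDEFGH; row i has aⱼ where attribute j ∈ Ri, else bᵢⱼ.
Initial tableau (one row per fragment):
  row 1: a1 a2 b13 b14 a5 b16 a7 a8
  row 2: b21 a2 a3 a4 a5 b26 a7 b28
  row 3: b31 a2 a3 a4 b35 a6 a7 a8
Rows 1 and 3 agree on G; apply G→E and equate their E entries.
Rows 1 and 2 agree on B; apply B→FH and equate their FH entries.
Rows 1 and 3 agree on B; apply B→FH and equate their FH entries.
Rows 1 and 2 agree on F; apply F→AD and equate their AD entries.
Rows 1 and 3 agree on F; apply F→AD and equate their AD entries.
Rows 1 and 2 agree on DH; apply DH→CG and equate their CG entries.
Row 1 is now all distinguished symbols — the join is lossless.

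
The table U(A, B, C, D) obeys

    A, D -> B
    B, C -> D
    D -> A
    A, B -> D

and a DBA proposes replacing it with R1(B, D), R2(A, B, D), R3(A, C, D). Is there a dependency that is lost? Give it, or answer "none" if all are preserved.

B, C -> D

Check B, C → D: no single fragment contains all of {B, C, D}, and the restricted closure of {B, C} across the fragments never reaches {D}.
A, D → B is preserved.
D → A is preserved.
A, B → D is preserved.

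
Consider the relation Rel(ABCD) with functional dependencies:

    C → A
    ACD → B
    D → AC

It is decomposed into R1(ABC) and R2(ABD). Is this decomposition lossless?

No

Common attributes: R1 ∩ R2 = {AB}.
No dependency enlarges {AB}, so (AB)⁺ = {AB}.
The closure contains neither all of R1 = {ABC} nor all of R2 = {ABD}, so the common attributes are not a superkey of either fragment. The join is lossy.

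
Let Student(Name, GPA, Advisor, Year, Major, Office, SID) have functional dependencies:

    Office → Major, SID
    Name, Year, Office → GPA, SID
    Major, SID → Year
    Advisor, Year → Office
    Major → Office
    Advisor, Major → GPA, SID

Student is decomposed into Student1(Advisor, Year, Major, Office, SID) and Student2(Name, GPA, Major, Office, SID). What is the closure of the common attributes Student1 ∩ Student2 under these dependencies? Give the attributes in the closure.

Student1 ∩ Student2 = {Major, Office, SID}.
Major, SID → Year applies, adding Year
Closure: {Year, Major, Office, SID}.

Year, Major, Office, SID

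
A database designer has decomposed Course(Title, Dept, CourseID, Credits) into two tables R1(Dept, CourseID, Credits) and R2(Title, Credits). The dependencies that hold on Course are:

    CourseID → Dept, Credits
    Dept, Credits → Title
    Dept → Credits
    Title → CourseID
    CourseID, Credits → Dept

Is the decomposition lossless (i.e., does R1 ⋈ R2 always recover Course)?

Common attributes: R1 ∩ R2 = {Credits}.
No dependency enlarges {Credits}, so (Credits)⁺ = {Credits}.
The closure contains neither all of R1 = {Dept, CourseID, Credits} nor all of R2 = {Title, Credits}, so the common attributes are not a superkey of either fragment. The join is lossy.

No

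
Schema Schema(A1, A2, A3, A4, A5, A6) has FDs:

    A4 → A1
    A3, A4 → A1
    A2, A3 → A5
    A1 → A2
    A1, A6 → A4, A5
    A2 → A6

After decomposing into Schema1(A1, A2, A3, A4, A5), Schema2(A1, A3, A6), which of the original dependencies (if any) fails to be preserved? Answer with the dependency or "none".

Check A2 → A6: no single fragment contains all of {A2, A6}, and the restricted closure of {A2} across the fragments never reaches {A6}.
A4 → A1 is preserved.
A3, A4 → A1 is preserved.
A2, A3 → A5 is preserved.
A1 → A2 is preserved.
A1, A6 → A4, A5 is preserved.

A2 → A6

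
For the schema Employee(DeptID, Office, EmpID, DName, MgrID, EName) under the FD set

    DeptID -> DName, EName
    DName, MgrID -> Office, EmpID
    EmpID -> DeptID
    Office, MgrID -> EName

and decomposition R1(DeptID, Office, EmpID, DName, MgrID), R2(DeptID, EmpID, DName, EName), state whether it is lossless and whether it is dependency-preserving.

Lossless test: (DeptID, EmpID, DName)⁺ = {DeptID, EmpID, DName, EName}, which contains all of one fragment — lossless.
Dependency preservation: the restricted closure of {Office, MgrID} across the fragments never reaches {EName}, so Office, MgrID → EName cannot be enforced without a join — not preserved.

lossless but not dependency-preserving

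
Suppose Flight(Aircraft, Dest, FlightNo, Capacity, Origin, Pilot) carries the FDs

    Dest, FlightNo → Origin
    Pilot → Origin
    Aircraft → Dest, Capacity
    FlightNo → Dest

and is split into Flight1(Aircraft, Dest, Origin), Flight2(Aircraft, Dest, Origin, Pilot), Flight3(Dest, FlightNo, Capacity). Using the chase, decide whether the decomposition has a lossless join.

Chase test. Columns are Aircraft, Dest, FlightNo, Capacity, Origin, Pilot; row i has aⱼ where attribute j ∈ Flighti, else bᵢⱼ.
Initial tableau (one row per fragment):
  row 1: a1 a2 b13 b14 a5 b16
  row 2: a1 a2 b23 b24 a5 a6
  row 3: b31 a2 a3 a4 b35 b36
Rows 1 and 2 agree on Aircraft; apply Aircraft→Dest, Capacity and equate their Dest, Capacity entries.
No row becomes fully distinguished — the join is lossy.

No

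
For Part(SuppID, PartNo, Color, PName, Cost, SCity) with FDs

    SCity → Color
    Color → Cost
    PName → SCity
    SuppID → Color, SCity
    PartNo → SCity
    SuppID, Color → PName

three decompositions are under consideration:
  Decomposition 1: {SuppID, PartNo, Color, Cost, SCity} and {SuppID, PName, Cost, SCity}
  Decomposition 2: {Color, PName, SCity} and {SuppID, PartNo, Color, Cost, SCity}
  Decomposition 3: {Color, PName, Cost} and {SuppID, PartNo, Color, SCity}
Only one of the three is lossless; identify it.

Decomposition 1

Decomposition 1: common = {SuppID, Cost, SCity}, closure = {SuppID, Color, PName, Cost, SCity} → lossless.
Decomposition 2: common = {Color, SCity}, closure = {Color, Cost, SCity} → lossy.
Decomposition 3: common = {Color}, closure = {Color, Cost} → lossy.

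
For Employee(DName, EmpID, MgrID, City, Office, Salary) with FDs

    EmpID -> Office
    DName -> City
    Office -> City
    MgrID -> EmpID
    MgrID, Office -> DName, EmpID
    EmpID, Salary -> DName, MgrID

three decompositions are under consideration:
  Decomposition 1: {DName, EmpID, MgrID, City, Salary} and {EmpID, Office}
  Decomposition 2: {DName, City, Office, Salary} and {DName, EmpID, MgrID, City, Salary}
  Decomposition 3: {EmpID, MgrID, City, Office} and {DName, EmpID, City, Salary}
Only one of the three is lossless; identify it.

Decomposition 1: common = {EmpID}, closure = {EmpID, City, Office} → lossless.
Decomposition 2: common = {DName, City, Salary}, closure = {DName, City, Salary} → lossy.
Decomposition 3: common = {EmpID, City}, closure = {EmpID, City, Office} → lossy.

Decomposition 1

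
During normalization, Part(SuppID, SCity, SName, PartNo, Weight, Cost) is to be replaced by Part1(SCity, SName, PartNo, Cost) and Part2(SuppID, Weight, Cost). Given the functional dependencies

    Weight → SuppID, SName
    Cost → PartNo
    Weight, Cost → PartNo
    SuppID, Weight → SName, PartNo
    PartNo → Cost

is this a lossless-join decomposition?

Common attributes: Part1 ∩ Part2 = {Cost}.
Closure of {Cost}: Cost → PartNo applies, adding PartNo. So (Cost)⁺ = {PartNo, Cost}.
The closure contains neither all of Part1 = {SCity, SName, PartNo, Cost} nor all of Part2 = {SuppID, Weight, Cost}, so the common attributes are not a superkey of either fragment. The join is lossy.

No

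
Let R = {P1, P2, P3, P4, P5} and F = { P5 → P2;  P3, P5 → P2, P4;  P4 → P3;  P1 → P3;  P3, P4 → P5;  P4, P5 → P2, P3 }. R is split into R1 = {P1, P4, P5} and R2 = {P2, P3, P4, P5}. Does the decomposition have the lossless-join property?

Yes

Common attributes: R1 ∩ R2 = {P4, P5}.
Closure of {P4, P5}: P5 → P2 applies, adding P2; P4 → P3 applies, adding P3. So (P4, P5)⁺ = {P2, P3, P4, P5}.
This closure contains every attribute of R2, so R1 ∩ R2 → R2. The join is lossless.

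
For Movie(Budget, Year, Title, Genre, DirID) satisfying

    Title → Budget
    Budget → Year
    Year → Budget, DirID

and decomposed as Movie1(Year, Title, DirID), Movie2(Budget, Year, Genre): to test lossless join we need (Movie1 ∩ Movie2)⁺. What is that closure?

Movie1 ∩ Movie2 = {Year}.
Year → Budget, DirID applies, adding Budget, DirID
Closure: {Budget, Year, DirID}.

Budget, Year, DirID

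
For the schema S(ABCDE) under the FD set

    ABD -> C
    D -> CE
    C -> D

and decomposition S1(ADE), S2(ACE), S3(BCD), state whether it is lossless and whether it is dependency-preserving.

lossy but dependency-preserving

Lossless test (chase): Rows 1 and 3 agree on D; apply D→CE and equate their CE entries. Rows 1 and 2 agree on C; apply C→D and equate their D entries. No row becomes fully distinguished — the join is lossy.
Dependency preservation: ABD → C; D → CE are not contained in any single fragment, but the restricted closure of each left-hand side across the fragments still reaches the right-hand side; the remaining FDs each lie inside some fragment. All dependencies are preserved.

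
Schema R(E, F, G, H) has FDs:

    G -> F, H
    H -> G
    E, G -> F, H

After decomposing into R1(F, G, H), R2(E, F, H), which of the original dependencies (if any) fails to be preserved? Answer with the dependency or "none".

G → F, H lies within R1.
H → G lies within R1.
E, G → F, H: restricted closure across fragments reaches F, H.
Every dependency is enforceable on the fragments, so the decomposition is dependency-preserving.

none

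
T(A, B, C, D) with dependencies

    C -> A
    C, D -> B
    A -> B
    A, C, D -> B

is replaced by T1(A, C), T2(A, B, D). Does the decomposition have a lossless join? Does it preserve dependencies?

lossy but dependency-preserving

Lossless test: (A)⁺ = {A, B}, which is a superkey of neither fragment — lossy.
Dependency preservation: C, D → B; A, C, D → B are not contained in any single fragment, but the restricted closure of each left-hand side across the fragments still reaches the right-hand side; the remaining FDs each lie inside some fragment. All dependencies are preserved.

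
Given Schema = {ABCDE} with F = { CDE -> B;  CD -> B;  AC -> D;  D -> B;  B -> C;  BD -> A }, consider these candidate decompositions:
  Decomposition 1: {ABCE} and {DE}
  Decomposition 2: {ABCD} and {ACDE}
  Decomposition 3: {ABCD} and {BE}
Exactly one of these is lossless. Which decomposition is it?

Decomposition 1: common = {E}, closure = {E} → lossy.
Decomposition 2: common = {ACD}, closure = {ABCD} → lossless.
Decomposition 3: common = {B}, closure = {BC} → lossy.

Decomposition 2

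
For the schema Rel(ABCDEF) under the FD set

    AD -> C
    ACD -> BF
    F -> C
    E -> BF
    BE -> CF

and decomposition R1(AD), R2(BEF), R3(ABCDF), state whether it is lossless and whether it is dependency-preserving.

Lossless test (chase): Rows 1 and 3 agree on AD; apply AD→C and equate their C entries. Rows 1 and 3 agree on ACD; apply ACD→BF and equate their BF entries. Rows 1 and 2 agree on F; apply F→C and equate their C entries. No row becomes fully distinguished — the join is lossy.
Dependency preservation: BE → CF is not contained in any single fragment, but the restricted closure of its left-hand side across the fragments still reaches the right-hand side; the remaining FDs each lie inside some fragment. All dependencies are preserved.

lossy but dependency-preserving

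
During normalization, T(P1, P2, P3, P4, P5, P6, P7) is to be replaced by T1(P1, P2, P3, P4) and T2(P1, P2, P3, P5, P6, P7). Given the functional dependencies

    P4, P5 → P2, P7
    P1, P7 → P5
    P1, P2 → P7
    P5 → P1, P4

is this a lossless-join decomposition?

Yes

Common attributes: T1 ∩ T2 = {P1, P2, P3}.
Closure of {P1, P2, P3}: P1, P2 → P7 applies, adding P7; P1, P7 → P5 applies, adding P5; P5 → P1, P4 applies, adding P4. So (P1, P2, P3)⁺ = {P1, P2, P3, P4, P5, P7}.
This closure contains every attribute of T1, so T1 ∩ T2 → T1. The join is lossless.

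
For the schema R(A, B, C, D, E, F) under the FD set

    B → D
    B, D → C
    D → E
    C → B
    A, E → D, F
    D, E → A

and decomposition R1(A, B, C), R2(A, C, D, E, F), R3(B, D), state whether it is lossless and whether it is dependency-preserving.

lossless and dependency-preserving

Lossless test (chase): Rows 1 and 3 agree on B; apply B→D and equate their D entries. Rows 1 and 3 agree on B, D; apply B, D→C and equate their C entries. Rows 1 and 2 agree on D; apply D→E and equate their E entries. Rows 1 and 3 agree on D; apply D→E and equate their E entries. Rows 1 and 2 agree on C; apply C→B and equate their B entries. Rows 1 and 2 agree on A, E; apply A, E→D, F and equate their D, F entries. Rows 1 and 3 agree on D, E; apply D, E→A and equate their A entries. Rows 1 and 3 agree on A, E; apply A, E→D, F and equate their D, F entries. Row 1 is now all distinguished symbols — the join is lossless.
Dependency preservation: B, D → C is not contained in any single fragment, but the restricted closure of its left-hand side across the fragments still reaches the right-hand side; the remaining FDs each lie inside some fragment. All dependencies are preserved.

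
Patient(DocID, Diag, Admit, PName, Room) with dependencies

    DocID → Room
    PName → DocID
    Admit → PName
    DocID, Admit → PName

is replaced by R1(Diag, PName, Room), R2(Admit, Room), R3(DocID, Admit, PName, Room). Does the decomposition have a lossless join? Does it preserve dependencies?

lossy but dependency-preserving

Lossless test (chase): Rows 1 and 3 agree on PName; apply PName→DocID and equate their DocID entries. Rows 2 and 3 agree on Admit; apply Admit→PName and equate their PName entries. Rows 1 and 2 agree on PName; apply PName→DocID and equate their DocID entries. No row becomes fully distinguished — the join is lossy.
Dependency preservation: every FD's attributes lie within a single fragment, so each can be enforced locally — preserved.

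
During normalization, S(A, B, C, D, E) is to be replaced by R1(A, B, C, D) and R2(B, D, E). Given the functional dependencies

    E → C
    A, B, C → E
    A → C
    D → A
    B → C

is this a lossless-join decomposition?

Common attributes: R1 ∩ R2 = {B, D}.
Closure of {B, D}: D → A applies, adding A; B → C applies, adding C; A, B, C → E applies, adding E. So (B, D)⁺ = {A, B, C, D, E}.
This closure contains every attribute of R1, so R1 ∩ R2 → R1. The join is lossless.

Yes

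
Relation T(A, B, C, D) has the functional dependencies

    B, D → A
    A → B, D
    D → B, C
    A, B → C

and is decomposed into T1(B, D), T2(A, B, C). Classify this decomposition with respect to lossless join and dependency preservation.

lossy and not dependency-preserving

Lossless test: (B)⁺ = {B}, which is a superkey of neither fragment — lossy.
Dependency preservation: the restricted closure of {B, D} across the fragments never reaches {A}, so B, D → A cannot be enforced without a join — not preserved.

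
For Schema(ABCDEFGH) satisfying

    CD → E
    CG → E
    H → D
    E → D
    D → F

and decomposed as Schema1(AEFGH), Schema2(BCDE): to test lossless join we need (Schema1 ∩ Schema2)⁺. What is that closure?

DEF

Schema1 ∩ Schema2 = {E}.
E → D applies, adding D
D → F applies, adding F
Closure: {DEF}.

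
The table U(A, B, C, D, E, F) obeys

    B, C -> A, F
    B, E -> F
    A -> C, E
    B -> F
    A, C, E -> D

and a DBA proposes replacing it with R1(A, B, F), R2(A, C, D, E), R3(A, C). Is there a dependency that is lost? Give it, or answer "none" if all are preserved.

B, C -> A, F

Check B, C → A, F: no single fragment contains all of {A, B, C, F}, and the restricted closure of {B, C} across the fragments never reaches {A, F}.
B, E → F is preserved.
A → C, E is preserved.
B → F is preserved.
A, C, E → D is preserved.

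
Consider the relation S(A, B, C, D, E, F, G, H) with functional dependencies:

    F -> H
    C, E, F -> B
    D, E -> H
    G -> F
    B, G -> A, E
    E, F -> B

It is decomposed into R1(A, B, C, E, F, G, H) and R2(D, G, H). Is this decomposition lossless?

No

Common attributes: R1 ∩ R2 = {G, H}.
Closure of {G, H}: G → F applies, adding F. So (G, H)⁺ = {F, G, H}.
The closure contains neither all of R1 = {A, B, C, E, F, G, H} nor all of R2 = {D, G, H}, so the common attributes are not a superkey of either fragment. The join is lossy.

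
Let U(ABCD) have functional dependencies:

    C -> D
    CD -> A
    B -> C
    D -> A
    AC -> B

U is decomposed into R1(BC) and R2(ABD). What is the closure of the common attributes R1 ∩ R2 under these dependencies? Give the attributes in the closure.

R1 ∩ R2 = {B}.
B → C applies, adding C
C → D applies, adding D
CD → A applies, adding A
Closure: {ABCD}.

ABCD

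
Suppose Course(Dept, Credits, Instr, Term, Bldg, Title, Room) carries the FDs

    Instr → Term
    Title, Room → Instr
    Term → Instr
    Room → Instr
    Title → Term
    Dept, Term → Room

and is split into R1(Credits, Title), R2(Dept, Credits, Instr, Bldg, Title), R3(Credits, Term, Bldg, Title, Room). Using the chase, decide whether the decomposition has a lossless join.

Chase test. Columns are Dept, Credits, Instr, Term, Bldg, Title, Room; row i has aⱼ where attribute j ∈ Ri, else bᵢⱼ.
Initial tableau (one row per fragment):
  row 1: b11 a2 b13 b14 b15 a6 b17
  row 2: a1 a2 a3 b24 a5 a6 b27
  row 3: b31 a2 b33 a4 a5 a6 a7
Rows 1 and 2 agree on Title; apply Title→Term and equate their Term entries.
Rows 1 and 3 agree on Title; apply Title→Term and equate their Term entries.
Rows 1 and 2 agree on Term; apply Term→Instr and equate their Instr entries.
Rows 1 and 3 agree on Term; apply Term→Instr and equate their Instr entries.
No row becomes fully distinguished — the join is lossy.

No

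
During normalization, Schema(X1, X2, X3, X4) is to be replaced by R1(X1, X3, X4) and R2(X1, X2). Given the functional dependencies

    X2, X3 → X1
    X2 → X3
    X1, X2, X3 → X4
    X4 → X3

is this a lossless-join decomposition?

Common attributes: R1 ∩ R2 = {X1}.
No dependency enlarges {X1}, so (X1)⁺ = {X1}.
The closure contains neither all of R1 = {X1, X3, X4} nor all of R2 = {X1, X2}, so the common attributes are not a superkey of either fragment. The join is lossy.

No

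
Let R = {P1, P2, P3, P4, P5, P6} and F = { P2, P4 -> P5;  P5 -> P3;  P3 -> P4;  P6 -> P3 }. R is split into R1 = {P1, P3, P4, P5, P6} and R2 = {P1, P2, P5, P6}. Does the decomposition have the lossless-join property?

Yes

Common attributes: R1 ∩ R2 = {P1, P5, P6}.
Closure of {P1, P5, P6}: P5 → P3 applies, adding P3; P3 → P4 applies, adding P4. So (P1, P5, P6)⁺ = {P1, P3, P4, P5, P6}.
This closure contains every attribute of R1, so R1 ∩ R2 → R1. The join is lossless.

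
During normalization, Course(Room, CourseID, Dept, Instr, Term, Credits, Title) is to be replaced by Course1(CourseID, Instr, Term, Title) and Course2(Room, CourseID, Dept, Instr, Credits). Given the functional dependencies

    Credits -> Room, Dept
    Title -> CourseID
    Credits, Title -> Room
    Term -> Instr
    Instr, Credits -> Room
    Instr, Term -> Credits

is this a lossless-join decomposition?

Common attributes: Course1 ∩ Course2 = {CourseID, Instr}.
No dependency enlarges {CourseID, Instr}, so (CourseID, Instr)⁺ = {CourseID, Instr}.
The closure contains neither all of Course1 = {CourseID, Instr, Term, Title} nor all of Course2 = {Room, CourseID, Dept, Instr, Credits}, so the common attributes are not a superkey of either fragment. The join is lossy.

No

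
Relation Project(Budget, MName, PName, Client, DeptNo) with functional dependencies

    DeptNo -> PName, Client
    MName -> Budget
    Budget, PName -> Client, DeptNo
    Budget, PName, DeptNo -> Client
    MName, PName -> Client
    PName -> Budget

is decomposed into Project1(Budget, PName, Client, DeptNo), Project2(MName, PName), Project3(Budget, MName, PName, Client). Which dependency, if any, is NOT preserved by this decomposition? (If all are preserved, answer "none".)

none

DeptNo → PName, Client lies within Project1.
MName → Budget lies within Project3.
Budget, PName → Client, DeptNo lies within Project1.
Budget, PName, DeptNo → Client lies within Project1.
MName, PName → Client lies within Project3.
PName → Budget lies within Project1.
Every dependency is enforceable on the fragments, so the decomposition is dependency-preserving.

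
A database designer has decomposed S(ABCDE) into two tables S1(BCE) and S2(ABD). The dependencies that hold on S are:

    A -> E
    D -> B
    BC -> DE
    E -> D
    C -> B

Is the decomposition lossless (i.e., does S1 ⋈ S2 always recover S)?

Common attributes: S1 ∩ S2 = {B}.
No dependency enlarges {B}, so (B)⁺ = {B}.
The closure contains neither all of S1 = {BCE} nor all of S2 = {ABD}, so the common attributes are not a superkey of either fragment. The join is lossy.

No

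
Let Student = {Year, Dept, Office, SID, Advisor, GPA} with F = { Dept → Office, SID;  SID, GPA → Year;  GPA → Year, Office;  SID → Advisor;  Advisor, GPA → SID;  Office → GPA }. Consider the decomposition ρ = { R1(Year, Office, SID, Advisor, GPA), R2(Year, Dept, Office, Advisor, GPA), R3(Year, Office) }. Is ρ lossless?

Yes

Chase test. Columns are Year, Dept, Office, SID, Advisor, GPA; row i has aⱼ where attribute j ∈ Ri, else bᵢⱼ.
Initial tableau (one row per fragment):
  row 1: a1 b12 a3 a4 a5 a6
  row 2: a1 a2 a3 b24 a5 a6
  row 3: a1 b32 a3 b34 b35 b36
Rows 1 and 2 agree on Advisor, GPA; apply Advisor, GPA→SID and equate their SID entries.
Rows 1 and 3 agree on Office; apply Office→GPA and equate their GPA entries.
Row 2 is now all distinguished symbols — the join is lossless.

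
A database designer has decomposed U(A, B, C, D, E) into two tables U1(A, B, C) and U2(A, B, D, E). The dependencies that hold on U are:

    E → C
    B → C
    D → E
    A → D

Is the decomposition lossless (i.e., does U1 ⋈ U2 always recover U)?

Common attributes: U1 ∩ U2 = {A, B}.
Closure of {A, B}: B → C applies, adding C; A → D applies, adding D; D → E applies, adding E. So (A, B)⁺ = {A, B, C, D, E}.
This closure contains every attribute of U1, so U1 ∩ U2 → U1. The join is lossless.

Yes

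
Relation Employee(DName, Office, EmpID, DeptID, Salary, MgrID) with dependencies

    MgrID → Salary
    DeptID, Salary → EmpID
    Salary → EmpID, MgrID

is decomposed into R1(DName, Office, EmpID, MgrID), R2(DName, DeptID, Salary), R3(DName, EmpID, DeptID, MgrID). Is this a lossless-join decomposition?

No

Chase test. Columns are DName, Office, EmpID, DeptID, Salary, MgrID; row i has aⱼ where attribute j ∈ Ri, else bᵢⱼ.
Initial tableau (one row per fragment):
  row 1: a1 a2 a3 b14 b15 a6
  row 2: a1 b22 b23 a4 a5 b26
  row 3: a1 b32 a3 a4 b35 a6
Rows 1 and 3 agree on MgrID; apply MgrID→Salary and equate their Salary entries.
No row becomes fully distinguished — the join is lossy.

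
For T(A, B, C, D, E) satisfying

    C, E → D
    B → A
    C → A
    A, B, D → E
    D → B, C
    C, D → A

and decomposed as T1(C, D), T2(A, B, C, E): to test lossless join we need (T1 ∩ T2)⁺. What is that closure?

A, C

T1 ∩ T2 = {C}.
C → A applies, adding A
Closure: {A, C}.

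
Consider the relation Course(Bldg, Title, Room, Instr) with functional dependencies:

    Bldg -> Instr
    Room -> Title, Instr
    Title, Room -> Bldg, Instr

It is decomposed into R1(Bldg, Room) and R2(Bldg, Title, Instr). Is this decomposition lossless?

No

Common attributes: R1 ∩ R2 = {Bldg}.
Closure of {Bldg}: Bldg → Instr applies, adding Instr. So (Bldg)⁺ = {Bldg, Instr}.
The closure contains neither all of R1 = {Bldg, Room} nor all of R2 = {Bldg, Title, Instr}, so the common attributes are not a superkey of either fragment. The join is lossy.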